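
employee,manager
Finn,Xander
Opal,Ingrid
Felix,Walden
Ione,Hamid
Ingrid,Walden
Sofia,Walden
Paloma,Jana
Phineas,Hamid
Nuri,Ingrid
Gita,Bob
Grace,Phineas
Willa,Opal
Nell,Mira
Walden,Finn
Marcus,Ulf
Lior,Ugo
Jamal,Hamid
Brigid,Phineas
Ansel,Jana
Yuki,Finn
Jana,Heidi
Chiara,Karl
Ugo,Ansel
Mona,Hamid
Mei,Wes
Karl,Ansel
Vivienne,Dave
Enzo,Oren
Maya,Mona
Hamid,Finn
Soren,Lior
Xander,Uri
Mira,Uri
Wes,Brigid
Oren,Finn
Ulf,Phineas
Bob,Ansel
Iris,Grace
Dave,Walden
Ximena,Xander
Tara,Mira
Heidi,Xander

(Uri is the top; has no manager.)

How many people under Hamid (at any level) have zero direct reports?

6

The people in Hamid's organization with no one reporting to them are Ione, Jamal, Maya, Mei, Marcus, Iris. That is 6.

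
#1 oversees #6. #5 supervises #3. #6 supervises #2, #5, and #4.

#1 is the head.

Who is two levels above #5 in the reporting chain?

#5 reports to #6, and #6 reports to #1. So #5's skip-level manager is #1.

#1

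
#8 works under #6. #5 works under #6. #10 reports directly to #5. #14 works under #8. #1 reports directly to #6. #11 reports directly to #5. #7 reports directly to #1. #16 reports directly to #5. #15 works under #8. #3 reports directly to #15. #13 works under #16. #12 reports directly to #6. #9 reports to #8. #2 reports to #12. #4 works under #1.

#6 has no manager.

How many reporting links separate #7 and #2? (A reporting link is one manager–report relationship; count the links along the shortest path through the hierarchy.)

4

#7 is 2 levels below #6, and #2 is 2 levels below #6 (their lowest common manager). The shortest path runs up from #7 to #6 and back down to #2: 2 + 2 = 4 links.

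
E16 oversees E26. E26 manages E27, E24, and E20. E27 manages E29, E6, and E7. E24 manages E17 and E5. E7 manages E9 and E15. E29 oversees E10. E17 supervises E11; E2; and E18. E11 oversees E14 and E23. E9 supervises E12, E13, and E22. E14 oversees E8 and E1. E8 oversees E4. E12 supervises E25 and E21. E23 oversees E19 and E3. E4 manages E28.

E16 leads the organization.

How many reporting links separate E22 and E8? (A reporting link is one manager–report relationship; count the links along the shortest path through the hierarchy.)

E22 is 4 levels below E26, and E8 is 5 levels below E26 (their lowest common manager). The shortest path runs up from E22 to E26 and back down to E8: 4 + 5 = 9 links.

9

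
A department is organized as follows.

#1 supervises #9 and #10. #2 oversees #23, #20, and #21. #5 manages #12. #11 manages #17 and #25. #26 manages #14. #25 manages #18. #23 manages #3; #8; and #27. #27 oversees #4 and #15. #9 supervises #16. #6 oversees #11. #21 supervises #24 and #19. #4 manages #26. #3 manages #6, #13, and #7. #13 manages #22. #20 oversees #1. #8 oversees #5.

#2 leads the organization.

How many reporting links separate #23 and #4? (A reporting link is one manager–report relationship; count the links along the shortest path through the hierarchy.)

2

#4 is in #23's organization: the chain from #4 up to #23 is #4 → #27 → #23, which is 2 links.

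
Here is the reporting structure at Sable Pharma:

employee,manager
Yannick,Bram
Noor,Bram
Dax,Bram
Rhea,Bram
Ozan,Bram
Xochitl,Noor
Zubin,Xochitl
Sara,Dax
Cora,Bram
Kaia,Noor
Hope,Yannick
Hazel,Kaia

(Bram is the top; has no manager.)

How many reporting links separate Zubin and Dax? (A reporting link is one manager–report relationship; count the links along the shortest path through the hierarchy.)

Zubin is 3 levels below Bram, and Dax is 1 level below Bram (their lowest common manager). The shortest path runs up from Zubin to Bram and back down to Dax: 3 + 1 = 4 links.

4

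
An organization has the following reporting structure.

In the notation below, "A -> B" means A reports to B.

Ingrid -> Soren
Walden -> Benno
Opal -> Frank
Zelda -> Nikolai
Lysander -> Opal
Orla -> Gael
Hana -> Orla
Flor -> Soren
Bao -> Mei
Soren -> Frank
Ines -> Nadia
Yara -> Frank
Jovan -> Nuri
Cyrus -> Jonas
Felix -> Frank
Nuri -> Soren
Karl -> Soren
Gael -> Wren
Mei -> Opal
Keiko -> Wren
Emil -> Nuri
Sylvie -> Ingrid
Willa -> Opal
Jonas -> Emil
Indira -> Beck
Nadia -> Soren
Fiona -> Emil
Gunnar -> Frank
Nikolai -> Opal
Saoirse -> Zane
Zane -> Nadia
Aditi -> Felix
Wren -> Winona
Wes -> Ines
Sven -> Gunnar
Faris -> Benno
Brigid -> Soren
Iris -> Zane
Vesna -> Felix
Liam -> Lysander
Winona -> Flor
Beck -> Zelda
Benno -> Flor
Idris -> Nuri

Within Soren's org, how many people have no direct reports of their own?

14

The people in Soren's organization with no one reporting to them are Brigid, Karl, Sylvie, Wes, Iris, Saoirse, Jovan, Idris, Fiona, Cyrus, Walden, Faris, Keiko, Hana. That is 14.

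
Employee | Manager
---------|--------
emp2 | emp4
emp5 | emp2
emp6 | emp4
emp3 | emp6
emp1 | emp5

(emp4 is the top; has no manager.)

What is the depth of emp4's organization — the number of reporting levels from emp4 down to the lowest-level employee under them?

The longest chain under emp4 runs emp4 → emp2 → emp5 → emp1, which is 3 levels below emp4.

3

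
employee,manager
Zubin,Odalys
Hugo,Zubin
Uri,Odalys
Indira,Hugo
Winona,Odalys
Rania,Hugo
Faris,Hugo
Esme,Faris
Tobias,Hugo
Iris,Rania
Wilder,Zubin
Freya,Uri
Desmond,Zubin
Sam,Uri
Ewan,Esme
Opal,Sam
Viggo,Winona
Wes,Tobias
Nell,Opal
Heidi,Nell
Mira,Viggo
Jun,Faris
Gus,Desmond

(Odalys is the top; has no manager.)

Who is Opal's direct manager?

Sam

Opal reports directly to Sam.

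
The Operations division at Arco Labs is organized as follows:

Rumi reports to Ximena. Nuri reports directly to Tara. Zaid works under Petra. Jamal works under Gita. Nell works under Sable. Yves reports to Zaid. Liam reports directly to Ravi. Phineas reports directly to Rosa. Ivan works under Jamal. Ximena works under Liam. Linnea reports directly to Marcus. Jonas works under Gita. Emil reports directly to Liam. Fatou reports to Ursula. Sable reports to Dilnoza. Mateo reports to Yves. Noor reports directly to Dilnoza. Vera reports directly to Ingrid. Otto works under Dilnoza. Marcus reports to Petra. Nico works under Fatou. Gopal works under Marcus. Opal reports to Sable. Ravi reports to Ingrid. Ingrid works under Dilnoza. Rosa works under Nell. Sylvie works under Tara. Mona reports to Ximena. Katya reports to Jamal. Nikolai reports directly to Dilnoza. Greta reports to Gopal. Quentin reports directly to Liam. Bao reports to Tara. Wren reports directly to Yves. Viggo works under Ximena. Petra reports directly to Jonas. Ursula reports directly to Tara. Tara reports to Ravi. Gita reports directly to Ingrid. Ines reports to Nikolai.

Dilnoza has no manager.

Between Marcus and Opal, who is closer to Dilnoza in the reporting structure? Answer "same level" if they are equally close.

Opal

Marcus is 5 levels below Dilnoza; Opal is 2. Opal is higher.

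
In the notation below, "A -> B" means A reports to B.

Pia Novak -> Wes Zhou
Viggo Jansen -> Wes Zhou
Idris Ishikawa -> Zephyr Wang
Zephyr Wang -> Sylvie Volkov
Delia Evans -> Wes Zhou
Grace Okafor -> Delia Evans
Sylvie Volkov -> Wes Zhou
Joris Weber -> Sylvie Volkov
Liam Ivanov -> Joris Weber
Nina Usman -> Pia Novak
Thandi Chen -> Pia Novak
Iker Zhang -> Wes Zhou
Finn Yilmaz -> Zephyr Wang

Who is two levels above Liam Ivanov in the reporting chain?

Liam Ivanov reports to Joris Weber, and Joris Weber reports to Sylvie Volkov. So Liam Ivanov's skip-level manager is Sylvie Volkov.

Sylvie Volkov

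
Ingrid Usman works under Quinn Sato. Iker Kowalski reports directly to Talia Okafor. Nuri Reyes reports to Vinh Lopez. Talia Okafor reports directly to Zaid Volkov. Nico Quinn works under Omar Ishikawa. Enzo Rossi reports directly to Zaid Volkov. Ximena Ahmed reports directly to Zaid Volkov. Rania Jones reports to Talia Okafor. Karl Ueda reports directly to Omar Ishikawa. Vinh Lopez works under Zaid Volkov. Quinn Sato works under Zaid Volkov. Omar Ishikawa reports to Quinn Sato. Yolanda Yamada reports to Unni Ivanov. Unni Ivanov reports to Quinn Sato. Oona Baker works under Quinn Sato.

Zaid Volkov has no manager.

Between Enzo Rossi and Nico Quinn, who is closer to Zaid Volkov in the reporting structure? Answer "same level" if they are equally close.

Enzo Rossi is 1 level below Zaid Volkov; Nico Quinn is 3. Enzo Rossi is higher.

Enzo Rossi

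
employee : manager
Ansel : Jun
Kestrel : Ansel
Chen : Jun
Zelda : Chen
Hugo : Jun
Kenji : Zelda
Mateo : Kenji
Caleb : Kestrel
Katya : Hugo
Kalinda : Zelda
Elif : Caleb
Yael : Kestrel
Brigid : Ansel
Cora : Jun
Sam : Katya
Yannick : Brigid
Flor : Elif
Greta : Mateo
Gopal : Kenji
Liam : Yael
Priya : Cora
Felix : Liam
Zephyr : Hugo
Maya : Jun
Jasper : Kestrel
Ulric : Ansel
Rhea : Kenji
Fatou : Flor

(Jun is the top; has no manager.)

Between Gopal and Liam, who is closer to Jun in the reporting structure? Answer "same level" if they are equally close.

Both Gopal and Liam are 4 levels below Jun.

same level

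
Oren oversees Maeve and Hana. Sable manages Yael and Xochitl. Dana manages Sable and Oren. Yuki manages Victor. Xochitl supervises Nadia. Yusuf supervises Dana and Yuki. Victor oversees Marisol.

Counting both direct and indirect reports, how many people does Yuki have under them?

2

Yuki directly manages Victor. Under Victor: Marisol (1). That's 2 in total.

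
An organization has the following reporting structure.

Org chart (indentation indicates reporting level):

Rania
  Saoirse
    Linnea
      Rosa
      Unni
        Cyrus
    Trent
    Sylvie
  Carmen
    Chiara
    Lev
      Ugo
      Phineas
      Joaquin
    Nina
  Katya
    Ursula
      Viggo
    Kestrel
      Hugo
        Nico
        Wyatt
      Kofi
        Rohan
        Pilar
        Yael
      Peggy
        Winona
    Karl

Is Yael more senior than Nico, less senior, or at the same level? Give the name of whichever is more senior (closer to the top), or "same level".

same level

Both Yael and Nico are 4 levels below Rania.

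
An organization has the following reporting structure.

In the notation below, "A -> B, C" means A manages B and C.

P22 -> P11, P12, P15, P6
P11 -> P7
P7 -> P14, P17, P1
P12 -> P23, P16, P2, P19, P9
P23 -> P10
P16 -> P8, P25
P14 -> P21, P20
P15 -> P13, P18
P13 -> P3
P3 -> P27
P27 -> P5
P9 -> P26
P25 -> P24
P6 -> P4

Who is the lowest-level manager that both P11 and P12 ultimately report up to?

P11's chain of managers is P22. P12's chain of managers is P22. The first manager that appears in both chains is P22.

P22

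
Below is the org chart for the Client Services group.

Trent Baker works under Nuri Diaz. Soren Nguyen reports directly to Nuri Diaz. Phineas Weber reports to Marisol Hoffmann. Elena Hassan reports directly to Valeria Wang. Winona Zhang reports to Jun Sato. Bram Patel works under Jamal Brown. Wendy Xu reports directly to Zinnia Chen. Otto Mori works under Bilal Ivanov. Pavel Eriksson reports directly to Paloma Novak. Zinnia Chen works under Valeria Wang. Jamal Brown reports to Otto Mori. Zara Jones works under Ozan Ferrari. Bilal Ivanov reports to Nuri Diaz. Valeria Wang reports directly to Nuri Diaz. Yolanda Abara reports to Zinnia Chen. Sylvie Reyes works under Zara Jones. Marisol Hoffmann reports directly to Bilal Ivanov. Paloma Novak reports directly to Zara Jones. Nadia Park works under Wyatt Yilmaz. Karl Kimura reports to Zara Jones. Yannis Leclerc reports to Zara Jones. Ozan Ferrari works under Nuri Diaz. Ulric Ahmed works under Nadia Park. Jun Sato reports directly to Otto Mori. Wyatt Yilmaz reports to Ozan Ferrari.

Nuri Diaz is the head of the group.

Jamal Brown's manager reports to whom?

Jamal Brown reports to Otto Mori, and Otto Mori reports to Bilal Ivanov. So Jamal Brown's skip-level manager is Bilal Ivanov.

Bilal Ivanov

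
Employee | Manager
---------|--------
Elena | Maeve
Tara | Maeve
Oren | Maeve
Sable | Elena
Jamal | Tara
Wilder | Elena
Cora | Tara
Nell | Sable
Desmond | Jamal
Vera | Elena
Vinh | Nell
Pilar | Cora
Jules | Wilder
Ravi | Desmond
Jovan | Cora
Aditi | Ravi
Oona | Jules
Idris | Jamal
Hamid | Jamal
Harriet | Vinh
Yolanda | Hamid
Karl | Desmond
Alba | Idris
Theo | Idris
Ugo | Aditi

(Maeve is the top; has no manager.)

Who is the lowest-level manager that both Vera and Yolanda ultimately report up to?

Maeve

Vera's chain of managers is Elena, Maeve. Yolanda's chain of managers is Hamid, Jamal, Tara, Maeve. The first manager that appears in both chains is Maeve.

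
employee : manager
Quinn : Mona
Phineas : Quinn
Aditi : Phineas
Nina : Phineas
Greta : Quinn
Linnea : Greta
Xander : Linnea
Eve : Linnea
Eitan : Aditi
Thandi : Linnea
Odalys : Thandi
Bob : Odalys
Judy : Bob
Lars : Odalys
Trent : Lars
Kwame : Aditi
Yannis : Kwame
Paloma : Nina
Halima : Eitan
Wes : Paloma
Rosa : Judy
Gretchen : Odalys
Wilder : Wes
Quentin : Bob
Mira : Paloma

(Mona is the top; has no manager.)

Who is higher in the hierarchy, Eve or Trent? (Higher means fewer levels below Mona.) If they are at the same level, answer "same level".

Eve is 4 levels below Mona; Trent is 7. Eve is higher.

Eve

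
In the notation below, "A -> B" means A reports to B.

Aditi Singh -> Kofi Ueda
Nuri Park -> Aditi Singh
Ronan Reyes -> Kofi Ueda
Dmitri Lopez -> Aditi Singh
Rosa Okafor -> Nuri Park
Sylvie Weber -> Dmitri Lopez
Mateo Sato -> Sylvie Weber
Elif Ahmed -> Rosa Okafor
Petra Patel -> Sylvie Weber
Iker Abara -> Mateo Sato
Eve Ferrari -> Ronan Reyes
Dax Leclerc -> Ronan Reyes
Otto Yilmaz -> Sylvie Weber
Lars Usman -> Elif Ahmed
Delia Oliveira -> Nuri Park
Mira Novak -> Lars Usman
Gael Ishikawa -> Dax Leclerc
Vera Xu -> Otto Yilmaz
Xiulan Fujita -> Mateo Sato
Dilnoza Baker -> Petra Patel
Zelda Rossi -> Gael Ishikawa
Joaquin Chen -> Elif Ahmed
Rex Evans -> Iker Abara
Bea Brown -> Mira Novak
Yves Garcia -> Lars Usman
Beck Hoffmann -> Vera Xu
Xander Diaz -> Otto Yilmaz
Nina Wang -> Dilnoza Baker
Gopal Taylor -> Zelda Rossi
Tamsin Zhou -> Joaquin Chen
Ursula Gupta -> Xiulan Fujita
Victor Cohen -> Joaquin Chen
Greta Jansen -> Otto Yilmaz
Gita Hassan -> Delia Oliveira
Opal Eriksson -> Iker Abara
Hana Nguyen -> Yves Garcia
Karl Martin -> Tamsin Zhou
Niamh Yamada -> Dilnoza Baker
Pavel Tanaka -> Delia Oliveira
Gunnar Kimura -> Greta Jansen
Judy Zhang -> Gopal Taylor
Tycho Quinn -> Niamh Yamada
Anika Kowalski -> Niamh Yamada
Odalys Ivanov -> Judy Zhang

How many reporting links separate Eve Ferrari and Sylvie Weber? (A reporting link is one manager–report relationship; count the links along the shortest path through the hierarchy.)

5

Eve Ferrari is 2 levels below Kofi Ueda, and Sylvie Weber is 3 levels below Kofi Ueda (their lowest common manager). The shortest path runs up from Eve Ferrari to Kofi Ueda and back down to Sylvie Weber: 2 + 3 = 5 links.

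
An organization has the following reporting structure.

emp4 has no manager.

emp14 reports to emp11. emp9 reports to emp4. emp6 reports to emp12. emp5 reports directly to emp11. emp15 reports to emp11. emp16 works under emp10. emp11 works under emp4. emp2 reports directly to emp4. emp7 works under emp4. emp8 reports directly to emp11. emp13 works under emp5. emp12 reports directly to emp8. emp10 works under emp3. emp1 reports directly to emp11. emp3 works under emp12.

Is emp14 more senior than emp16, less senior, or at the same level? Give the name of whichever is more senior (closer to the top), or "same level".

emp14

emp14 is 2 levels below emp4; emp16 is 6. emp14 is higher.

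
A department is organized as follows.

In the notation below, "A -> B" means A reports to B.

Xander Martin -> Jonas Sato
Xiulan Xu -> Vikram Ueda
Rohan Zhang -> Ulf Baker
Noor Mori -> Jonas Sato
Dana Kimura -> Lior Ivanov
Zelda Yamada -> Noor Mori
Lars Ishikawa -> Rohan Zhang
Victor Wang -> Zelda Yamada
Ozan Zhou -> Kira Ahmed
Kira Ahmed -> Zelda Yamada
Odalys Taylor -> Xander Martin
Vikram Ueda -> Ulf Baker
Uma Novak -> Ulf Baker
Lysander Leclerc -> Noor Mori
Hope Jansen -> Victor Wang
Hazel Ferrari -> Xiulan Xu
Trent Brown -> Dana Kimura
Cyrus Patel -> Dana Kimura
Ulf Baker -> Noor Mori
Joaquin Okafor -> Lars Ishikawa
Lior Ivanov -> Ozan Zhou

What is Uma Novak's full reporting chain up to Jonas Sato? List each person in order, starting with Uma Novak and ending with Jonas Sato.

Uma Novak reports to Ulf Baker. Ulf Baker reports to Noor Mori. Noor Mori reports to Jonas Sato. Jonas Sato is at the top.

Uma Novak -> Ulf Baker -> Noor Mori -> Jonas Sato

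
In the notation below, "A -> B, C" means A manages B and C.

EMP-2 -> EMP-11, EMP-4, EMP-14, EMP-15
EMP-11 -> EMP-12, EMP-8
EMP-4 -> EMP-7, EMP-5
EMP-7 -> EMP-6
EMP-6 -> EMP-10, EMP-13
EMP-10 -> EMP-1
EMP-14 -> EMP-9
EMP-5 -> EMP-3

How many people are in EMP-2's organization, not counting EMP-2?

EMP-2 directly manages EMP-11, EMP-4, EMP-14, EMP-15. Under EMP-11: EMP-8, EMP-12 (2). Under EMP-4: EMP-5, EMP-3, EMP-7, EMP-6, EMP-13, EMP-10, EMP-1 (7). Under EMP-14: EMP-9 (1). EMP-15 has no reports. So EMP-2's organization is 4 direct reports plus everyone under them: 3 + 8 + 2 + 1 = 14.

14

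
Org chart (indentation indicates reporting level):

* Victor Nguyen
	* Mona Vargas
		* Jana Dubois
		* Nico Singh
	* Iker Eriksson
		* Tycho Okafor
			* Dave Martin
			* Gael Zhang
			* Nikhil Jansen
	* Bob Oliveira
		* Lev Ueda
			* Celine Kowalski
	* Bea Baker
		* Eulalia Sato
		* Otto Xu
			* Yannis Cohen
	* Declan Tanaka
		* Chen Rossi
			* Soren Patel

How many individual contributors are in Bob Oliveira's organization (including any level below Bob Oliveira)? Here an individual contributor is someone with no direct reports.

1

The only person in Bob Oliveira's organization with no one reporting to them is Celine Kowalski. That is 1.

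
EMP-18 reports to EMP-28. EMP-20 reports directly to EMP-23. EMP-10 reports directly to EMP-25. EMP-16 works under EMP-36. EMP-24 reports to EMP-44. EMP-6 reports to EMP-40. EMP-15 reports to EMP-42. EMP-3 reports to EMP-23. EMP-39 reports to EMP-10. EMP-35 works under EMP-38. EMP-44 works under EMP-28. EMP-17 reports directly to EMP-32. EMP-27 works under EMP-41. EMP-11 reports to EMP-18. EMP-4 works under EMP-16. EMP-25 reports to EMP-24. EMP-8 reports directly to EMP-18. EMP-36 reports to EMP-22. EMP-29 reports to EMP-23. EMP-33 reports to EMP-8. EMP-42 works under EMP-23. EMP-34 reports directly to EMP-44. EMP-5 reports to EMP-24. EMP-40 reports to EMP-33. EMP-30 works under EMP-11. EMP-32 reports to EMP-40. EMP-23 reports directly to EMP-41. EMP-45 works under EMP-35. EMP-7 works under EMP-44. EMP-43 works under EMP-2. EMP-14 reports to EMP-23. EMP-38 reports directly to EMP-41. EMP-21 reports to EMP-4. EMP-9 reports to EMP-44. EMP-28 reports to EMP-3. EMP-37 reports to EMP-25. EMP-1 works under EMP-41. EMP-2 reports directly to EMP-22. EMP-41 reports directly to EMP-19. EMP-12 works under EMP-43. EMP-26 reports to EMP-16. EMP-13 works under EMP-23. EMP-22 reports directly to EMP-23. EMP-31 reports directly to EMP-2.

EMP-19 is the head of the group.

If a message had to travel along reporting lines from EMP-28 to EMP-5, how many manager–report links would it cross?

EMP-5 is in EMP-28's organization: the chain from EMP-5 up to EMP-28 is EMP-5 → EMP-24 → EMP-44 → EMP-28, which is 3 links.

3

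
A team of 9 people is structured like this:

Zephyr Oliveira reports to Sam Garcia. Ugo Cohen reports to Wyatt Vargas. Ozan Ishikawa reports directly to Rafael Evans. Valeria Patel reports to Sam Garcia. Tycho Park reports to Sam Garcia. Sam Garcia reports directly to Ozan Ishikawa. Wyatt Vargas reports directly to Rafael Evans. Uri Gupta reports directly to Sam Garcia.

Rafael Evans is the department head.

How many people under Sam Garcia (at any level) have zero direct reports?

The people in Sam Garcia's organization with no one reporting to them are Valeria Patel, Uri Gupta, Zephyr Oliveira, Tycho Park. That is 4.

4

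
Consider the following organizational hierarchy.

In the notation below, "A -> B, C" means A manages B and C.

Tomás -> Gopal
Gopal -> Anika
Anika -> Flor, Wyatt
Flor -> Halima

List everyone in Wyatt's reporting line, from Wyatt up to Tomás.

Wyatt reports to Anika. Anika reports to Gopal. Gopal reports to Tomás. Tomás is at the top.

Wyatt -> Anika -> Gopal -> Tomás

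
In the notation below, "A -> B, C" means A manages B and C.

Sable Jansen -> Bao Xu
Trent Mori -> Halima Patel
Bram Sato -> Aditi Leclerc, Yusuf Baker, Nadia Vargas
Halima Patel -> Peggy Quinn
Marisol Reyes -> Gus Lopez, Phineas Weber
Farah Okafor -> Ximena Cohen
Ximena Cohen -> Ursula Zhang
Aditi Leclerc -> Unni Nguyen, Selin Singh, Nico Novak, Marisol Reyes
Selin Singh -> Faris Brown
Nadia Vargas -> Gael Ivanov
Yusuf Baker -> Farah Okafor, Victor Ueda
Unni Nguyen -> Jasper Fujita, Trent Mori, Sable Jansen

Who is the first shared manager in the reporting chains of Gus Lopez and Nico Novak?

Gus Lopez's chain of managers is Marisol Reyes, Aditi Leclerc, Bram Sato. Nico Novak's chain of managers is Aditi Leclerc, Bram Sato. The first manager that appears in both chains is Aditi Leclerc.

Aditi Leclerc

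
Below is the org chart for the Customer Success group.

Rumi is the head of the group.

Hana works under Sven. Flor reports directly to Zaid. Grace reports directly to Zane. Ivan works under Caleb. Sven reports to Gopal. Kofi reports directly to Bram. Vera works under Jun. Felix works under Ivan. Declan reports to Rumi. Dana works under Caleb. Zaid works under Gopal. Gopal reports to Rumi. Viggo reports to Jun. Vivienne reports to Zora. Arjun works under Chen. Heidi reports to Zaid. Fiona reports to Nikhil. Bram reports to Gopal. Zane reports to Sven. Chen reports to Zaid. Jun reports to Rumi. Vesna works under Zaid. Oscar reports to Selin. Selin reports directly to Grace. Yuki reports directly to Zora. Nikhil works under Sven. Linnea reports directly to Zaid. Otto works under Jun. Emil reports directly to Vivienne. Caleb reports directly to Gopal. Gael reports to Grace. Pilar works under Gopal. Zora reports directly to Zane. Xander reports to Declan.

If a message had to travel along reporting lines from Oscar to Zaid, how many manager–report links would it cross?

6

Oscar is 5 levels below Gopal, and Zaid is 1 level below Gopal (their lowest common manager). The shortest path runs up from Oscar to Gopal and back down to Zaid: 5 + 1 = 6 links.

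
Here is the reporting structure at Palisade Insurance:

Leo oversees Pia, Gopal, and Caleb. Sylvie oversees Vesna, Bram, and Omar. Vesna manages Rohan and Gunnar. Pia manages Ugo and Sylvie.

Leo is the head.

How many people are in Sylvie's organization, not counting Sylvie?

Sylvie directly manages Vesna, Bram, Omar. Under Vesna: Gunnar, Rohan (2). Bram has no reports. Omar has no reports. So Sylvie's organization is 3 direct reports plus everyone under them: 3 + 1 + 1 = 5.

5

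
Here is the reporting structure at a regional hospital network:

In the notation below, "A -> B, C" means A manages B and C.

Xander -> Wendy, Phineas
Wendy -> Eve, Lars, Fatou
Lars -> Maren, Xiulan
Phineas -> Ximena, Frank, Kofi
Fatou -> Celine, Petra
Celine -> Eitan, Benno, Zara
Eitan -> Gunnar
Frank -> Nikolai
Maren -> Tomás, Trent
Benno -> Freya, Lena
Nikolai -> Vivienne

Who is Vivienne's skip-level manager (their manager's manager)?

Vivienne reports to Nikolai, and Nikolai reports to Frank. So Vivienne's skip-level manager is Frank.

Frank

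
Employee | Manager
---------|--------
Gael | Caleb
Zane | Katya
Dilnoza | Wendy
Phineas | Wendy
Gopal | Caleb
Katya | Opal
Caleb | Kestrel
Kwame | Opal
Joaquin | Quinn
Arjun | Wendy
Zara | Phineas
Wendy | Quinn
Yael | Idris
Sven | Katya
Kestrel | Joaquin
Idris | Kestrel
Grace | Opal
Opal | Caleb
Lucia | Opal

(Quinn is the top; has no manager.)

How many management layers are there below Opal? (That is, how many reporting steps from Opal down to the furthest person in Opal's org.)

2

The longest chain under Opal runs Opal → Katya → Sven, which is 2 levels below Opal.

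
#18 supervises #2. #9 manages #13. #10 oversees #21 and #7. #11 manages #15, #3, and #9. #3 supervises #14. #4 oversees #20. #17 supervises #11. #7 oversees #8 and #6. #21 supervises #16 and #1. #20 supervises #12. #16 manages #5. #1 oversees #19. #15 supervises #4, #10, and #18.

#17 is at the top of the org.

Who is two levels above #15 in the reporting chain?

#17

#15 reports to #11, and #11 reports to #17. So #15's skip-level manager is #17.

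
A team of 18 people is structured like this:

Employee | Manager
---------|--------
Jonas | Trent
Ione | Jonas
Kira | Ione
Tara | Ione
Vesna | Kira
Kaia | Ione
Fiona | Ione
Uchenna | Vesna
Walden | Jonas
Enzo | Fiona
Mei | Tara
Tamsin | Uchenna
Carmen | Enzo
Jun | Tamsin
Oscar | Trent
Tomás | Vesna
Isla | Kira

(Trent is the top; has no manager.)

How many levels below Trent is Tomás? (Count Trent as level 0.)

5

Chain from Tomás up to Trent: Tomás → Vesna → Kira → Ione → Jonas → Trent. That is 5 steps up, so Tomás is 5 levels below Trent.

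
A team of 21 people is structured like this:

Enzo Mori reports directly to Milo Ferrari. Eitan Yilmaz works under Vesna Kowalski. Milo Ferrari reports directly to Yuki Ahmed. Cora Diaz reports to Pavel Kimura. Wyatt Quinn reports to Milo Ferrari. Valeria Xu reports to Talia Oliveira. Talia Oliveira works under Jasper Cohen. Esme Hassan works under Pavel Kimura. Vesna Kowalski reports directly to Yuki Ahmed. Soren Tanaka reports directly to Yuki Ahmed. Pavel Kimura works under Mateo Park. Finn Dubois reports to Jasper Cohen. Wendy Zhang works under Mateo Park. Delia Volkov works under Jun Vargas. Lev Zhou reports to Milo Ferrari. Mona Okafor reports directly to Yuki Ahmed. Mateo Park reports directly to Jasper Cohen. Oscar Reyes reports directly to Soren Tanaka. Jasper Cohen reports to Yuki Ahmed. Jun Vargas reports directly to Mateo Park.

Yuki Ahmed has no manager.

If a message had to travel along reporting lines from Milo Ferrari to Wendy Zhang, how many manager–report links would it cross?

Milo Ferrari is 1 level below Yuki Ahmed, and Wendy Zhang is 3 levels below Yuki Ahmed (their lowest common manager). The shortest path runs up from Milo Ferrari to Yuki Ahmed and back down to Wendy Zhang: 1 + 3 = 4 links.

4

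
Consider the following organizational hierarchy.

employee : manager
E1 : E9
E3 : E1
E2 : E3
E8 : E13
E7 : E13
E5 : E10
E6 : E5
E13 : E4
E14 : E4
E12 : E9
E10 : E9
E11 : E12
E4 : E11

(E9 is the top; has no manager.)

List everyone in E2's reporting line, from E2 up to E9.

E2 -> E3 -> E1 -> E9

E2 reports to E3. E3 reports to E1. E1 reports to E9. E9 is at the top.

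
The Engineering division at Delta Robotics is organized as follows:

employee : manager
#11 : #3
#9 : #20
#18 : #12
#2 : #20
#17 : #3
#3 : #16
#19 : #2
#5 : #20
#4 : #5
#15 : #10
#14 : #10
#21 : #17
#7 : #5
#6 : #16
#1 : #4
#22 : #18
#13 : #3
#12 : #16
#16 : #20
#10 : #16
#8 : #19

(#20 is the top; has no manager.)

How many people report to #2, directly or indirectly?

#2 directly manages #19. Under #19: #8 (1). That's 2 in total.

2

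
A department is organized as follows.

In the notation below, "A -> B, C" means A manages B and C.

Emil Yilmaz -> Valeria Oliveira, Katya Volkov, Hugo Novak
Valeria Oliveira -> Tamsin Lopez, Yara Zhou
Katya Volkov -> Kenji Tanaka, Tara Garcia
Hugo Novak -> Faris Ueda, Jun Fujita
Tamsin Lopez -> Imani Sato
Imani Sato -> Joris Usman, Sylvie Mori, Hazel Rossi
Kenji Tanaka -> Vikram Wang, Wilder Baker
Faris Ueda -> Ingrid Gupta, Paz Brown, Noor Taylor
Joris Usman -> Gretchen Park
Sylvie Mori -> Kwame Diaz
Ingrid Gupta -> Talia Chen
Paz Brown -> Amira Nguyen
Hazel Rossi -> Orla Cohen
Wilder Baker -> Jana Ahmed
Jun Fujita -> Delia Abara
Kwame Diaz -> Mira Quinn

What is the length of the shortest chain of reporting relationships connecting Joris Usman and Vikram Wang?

Joris Usman is 4 levels below Emil Yilmaz, and Vikram Wang is 3 levels below Emil Yilmaz (their lowest common manager). The shortest path runs up from Joris Usman to Emil Yilmaz and back down to Vikram Wang: 4 + 3 = 7 links.

7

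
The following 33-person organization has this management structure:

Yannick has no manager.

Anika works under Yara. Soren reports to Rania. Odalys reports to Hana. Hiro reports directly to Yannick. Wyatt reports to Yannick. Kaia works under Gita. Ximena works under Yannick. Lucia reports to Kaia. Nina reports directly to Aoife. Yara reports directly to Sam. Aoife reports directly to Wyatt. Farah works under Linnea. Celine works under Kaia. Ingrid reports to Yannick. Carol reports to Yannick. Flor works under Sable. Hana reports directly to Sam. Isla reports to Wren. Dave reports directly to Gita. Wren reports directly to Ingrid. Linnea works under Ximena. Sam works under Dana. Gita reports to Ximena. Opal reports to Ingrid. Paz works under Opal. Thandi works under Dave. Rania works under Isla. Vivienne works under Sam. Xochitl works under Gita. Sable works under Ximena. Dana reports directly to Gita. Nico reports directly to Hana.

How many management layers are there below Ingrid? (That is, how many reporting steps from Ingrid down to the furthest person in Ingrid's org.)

The longest chain under Ingrid runs Ingrid → Wren → Isla → Rania → Soren, which is 4 levels below Ingrid.

4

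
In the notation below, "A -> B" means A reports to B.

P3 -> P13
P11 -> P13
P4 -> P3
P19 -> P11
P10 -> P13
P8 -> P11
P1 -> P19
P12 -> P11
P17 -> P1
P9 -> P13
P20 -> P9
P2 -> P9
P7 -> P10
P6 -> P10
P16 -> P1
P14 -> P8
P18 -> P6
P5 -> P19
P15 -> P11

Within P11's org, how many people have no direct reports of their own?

6

The people in P11's organization with no one reporting to them are P15, P12, P14, P5, P16, P17. That is 6.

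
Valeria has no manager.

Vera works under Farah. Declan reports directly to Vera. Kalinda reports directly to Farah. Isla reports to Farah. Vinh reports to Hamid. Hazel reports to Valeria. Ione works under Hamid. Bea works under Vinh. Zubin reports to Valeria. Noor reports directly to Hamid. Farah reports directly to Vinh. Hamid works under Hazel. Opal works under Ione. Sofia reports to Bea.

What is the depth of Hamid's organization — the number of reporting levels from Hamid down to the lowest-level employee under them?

4

The longest chain under Hamid runs Hamid → Vinh → Farah → Vera → Declan, which is 4 levels below Hamid.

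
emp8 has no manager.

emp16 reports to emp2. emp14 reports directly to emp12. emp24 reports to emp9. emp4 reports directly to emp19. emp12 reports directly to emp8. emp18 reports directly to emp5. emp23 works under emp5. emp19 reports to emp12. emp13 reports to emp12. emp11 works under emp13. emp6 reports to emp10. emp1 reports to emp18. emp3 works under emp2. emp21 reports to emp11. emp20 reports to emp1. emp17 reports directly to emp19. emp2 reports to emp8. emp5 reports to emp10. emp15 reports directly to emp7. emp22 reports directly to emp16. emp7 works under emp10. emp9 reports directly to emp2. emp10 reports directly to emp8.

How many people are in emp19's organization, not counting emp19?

2

emp19 directly manages emp4, emp17. emp4 has no reports. emp17 has no reports. So emp19's organization is 2 direct reports plus everyone under them: 1 + 1 = 2.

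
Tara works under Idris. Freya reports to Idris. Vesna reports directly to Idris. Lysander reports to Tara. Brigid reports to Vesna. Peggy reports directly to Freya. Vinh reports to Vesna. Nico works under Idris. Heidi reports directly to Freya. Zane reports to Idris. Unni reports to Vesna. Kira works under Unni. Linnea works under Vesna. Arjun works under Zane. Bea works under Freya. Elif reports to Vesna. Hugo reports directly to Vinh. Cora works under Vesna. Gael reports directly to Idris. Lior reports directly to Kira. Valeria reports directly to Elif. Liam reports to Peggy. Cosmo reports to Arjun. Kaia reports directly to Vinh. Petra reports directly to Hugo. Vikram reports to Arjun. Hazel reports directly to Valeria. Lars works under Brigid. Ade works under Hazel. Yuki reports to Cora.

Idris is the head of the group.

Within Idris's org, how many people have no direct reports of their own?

15

The people in Idris's organization with no one reporting to them are Gael, Vikram, Cosmo, Nico, Yuki, Ade, Linnea, Lior, Kaia, Petra, Lars, Bea, Heidi, Liam, Lysander. That is 15.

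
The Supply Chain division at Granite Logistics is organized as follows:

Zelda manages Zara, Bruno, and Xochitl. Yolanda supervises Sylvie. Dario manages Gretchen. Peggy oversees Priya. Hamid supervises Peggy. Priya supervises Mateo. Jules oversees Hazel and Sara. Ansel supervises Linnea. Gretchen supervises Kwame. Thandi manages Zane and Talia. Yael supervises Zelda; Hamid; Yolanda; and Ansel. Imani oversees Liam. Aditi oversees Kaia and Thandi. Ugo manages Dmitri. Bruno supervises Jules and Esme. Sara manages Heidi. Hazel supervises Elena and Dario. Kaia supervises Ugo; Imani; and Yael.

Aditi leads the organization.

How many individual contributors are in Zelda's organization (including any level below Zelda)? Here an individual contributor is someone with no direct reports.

6

The people in Zelda's organization with no one reporting to them are Xochitl, Zara, Esme, Heidi, Kwame, Elena. That is 6.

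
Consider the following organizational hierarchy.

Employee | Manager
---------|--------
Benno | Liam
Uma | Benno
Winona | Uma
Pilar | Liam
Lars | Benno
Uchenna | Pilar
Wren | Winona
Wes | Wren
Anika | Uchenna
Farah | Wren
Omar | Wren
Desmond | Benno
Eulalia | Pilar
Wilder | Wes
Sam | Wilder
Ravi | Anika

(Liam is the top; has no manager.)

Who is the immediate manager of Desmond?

Benno

Desmond reports directly to Benno.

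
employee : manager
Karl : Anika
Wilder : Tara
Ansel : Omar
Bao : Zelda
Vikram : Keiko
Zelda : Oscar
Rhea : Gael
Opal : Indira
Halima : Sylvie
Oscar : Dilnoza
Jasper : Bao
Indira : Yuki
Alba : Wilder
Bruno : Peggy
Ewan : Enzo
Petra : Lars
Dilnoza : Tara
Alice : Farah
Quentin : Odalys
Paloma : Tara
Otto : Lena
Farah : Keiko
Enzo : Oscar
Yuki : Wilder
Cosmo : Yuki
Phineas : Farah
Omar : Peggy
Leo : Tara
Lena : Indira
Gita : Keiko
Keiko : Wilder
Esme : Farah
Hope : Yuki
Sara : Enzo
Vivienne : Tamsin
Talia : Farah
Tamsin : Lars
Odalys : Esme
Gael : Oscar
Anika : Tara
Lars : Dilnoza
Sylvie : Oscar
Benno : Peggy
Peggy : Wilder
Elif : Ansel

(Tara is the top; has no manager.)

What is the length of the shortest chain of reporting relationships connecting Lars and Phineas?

Lars is 2 levels below Tara, and Phineas is 4 levels below Tara (their lowest common manager). The shortest path runs up from Lars to Tara and back down to Phineas: 2 + 4 = 6 links.

6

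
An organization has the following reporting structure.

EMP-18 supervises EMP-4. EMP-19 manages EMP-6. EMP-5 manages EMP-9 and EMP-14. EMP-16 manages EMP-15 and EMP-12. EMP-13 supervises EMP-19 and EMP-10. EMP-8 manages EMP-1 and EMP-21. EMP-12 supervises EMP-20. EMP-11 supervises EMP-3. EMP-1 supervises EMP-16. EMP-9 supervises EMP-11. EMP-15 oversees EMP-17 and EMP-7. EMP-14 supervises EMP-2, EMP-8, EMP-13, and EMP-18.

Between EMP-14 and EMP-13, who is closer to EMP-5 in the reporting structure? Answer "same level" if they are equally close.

EMP-14 is 1 level below EMP-5; EMP-13 is 2. EMP-14 is higher.

EMP-14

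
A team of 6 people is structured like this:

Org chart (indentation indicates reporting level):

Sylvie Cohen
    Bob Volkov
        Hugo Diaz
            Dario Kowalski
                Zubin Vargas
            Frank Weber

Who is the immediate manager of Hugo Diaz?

Hugo Diaz reports directly to Bob Volkov.

Bob Volkov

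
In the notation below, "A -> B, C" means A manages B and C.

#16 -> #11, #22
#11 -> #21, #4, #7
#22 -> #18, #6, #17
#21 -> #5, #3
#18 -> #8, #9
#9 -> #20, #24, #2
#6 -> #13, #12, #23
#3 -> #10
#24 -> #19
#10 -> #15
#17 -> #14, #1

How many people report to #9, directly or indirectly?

#9 directly manages #20, #24, #2. #20 has no reports. Under #24: #19 (1). #2 has no reports. So #9's organization is 3 direct reports plus everyone under them: 1 + 2 + 1 = 4.

4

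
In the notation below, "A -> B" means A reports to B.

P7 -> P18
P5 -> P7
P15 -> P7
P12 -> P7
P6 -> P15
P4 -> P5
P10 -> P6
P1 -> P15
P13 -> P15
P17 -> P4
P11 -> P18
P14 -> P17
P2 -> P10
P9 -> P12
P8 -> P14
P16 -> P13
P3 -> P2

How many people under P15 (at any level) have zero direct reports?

The people in P15's organization with no one reporting to them are P16, P1, P3. That is 3.

3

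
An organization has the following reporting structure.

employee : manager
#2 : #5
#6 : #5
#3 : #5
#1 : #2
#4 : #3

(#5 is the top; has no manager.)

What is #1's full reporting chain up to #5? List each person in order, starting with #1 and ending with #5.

#1 reports to #2. #2 reports to #5. #5 is at the top.

#1 -> #2 -> #5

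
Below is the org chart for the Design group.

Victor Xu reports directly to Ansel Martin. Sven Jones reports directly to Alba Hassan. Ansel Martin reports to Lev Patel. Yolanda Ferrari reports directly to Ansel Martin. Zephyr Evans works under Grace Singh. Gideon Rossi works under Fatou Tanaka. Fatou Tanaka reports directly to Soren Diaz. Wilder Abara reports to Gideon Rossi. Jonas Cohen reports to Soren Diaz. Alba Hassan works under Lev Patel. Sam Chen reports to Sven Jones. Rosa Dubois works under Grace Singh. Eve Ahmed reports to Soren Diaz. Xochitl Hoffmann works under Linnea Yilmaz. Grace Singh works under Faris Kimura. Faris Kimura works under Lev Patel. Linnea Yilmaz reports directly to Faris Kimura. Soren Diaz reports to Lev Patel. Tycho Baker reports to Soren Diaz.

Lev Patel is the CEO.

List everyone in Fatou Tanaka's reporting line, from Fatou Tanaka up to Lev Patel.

Fatou Tanaka reports to Soren Diaz. Soren Diaz reports to Lev Patel. Lev Patel is at the top.

Fatou Tanaka -> Soren Diaz -> Lev Patel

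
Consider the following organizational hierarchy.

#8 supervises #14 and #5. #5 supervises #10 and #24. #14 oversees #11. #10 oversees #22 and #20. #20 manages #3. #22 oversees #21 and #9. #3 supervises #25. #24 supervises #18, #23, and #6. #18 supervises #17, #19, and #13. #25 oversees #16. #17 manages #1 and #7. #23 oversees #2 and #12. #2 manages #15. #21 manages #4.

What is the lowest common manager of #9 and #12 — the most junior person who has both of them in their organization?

#9's chain of managers is #22, #10, #5, #8. #12's chain of managers is #23, #24, #5, #8. The first manager that appears in both chains is #5.

#5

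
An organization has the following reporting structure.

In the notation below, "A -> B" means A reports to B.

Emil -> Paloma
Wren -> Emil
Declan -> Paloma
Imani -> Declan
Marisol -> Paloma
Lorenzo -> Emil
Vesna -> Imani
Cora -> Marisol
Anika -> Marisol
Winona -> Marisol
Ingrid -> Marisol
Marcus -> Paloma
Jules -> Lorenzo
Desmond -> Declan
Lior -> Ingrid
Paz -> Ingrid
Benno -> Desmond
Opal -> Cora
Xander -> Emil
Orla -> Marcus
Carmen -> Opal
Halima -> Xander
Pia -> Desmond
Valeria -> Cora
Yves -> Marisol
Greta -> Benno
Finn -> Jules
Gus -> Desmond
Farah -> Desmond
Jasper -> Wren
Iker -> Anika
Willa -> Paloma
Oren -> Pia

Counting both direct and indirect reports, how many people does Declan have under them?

Declan directly manages Imani, Desmond. Under Imani: Vesna (1). Under Desmond: Farah, Gus, Pia, Oren, Benno, Greta (6). So Declan's organization is 2 direct reports plus everyone under them: 2 + 7 = 9.

9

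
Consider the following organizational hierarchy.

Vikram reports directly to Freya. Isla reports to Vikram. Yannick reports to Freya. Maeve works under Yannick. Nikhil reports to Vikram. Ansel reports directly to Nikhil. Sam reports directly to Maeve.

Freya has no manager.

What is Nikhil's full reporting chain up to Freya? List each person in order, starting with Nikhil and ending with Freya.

Nikhil -> Vikram -> Freya

Nikhil reports to Vikram. Vikram reports to Freya. Freya is at the top.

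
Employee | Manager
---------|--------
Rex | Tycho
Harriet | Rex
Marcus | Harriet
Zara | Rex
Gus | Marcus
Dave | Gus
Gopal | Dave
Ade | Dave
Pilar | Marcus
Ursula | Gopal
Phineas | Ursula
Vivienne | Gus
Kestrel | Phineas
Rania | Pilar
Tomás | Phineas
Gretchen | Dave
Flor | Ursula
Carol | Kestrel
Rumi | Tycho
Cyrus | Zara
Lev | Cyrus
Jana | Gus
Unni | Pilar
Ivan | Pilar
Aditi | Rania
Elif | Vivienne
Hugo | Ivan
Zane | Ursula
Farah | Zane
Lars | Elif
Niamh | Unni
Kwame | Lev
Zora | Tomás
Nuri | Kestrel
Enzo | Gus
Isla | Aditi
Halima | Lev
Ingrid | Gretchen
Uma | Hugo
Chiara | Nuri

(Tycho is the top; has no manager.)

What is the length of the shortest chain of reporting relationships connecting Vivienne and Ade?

Vivienne is 1 level below Gus, and Ade is 2 levels below Gus (their lowest common manager). The shortest path runs up from Vivienne to Gus and back down to Ade: 1 + 2 = 3 links.

3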